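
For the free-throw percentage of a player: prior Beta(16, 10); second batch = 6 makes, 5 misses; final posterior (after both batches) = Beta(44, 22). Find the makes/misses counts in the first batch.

22 makes and 7 misses

Sequential conjugate updates are equivalent to a single update on the pooled data, so total successes = posterior α − prior α and total failures = posterior β − prior β.
Total across both batches: 44−16=28 makes, 22−10=12 misses.
Subtract the second batch: 28−6=22 makes and 12−5=7 misses.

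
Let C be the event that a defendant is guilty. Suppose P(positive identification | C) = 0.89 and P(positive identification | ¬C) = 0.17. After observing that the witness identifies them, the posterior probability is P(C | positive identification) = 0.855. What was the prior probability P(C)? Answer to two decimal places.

P(C) = 0.53

In odds form, posterior odds = prior odds × likelihood ratio, so prior odds = posterior odds ÷ LR.
Posterior odds = 0.855/(1−0.855) = 5.8966. LR = 0.89/0.17 = 5.2353.
Prior odds = 5.8966/5.2353 = 1.1263, so P(C) = 1.1263/(1+1.1263) ≈ 0.53.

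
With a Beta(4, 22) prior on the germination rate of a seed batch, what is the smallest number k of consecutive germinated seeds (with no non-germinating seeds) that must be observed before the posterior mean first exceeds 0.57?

After k germinated seeds and 0 non-germinating seeds the posterior is Beta(4+k, 22), with mean (4+k)/(4+22+k).
Set (4+k)/(26+k) > 0.57 and solve: k > (0.57·26 − 4)/(1 − 0.57) = 25.163.
The smallest integer exceeding 25.163 is 26, and checking k=26: (30)/(52) = 0.5769 > 0.57.

k = 26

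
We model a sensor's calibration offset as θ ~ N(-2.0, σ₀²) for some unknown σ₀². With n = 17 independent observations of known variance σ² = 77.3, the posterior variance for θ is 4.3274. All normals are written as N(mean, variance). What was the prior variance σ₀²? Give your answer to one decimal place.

Posterior precision equals prior precision plus data precision: 1/σ_n² = 1/σ₀² + n/σ².
So 1/σ₀² = 1/4.3274 − 17/77.3 = 0.231086 − 0.219922 = 0.011164.
Hence σ₀² = 1/0.011164 ≈ 89.6.

σ₀² = 89.6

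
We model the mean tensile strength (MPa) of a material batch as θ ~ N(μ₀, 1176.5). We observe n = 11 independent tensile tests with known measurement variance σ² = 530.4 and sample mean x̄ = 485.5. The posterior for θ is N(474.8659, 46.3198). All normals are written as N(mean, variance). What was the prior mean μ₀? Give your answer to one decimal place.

With known observation variance, the Normal–Normal posterior has precision τ_n = τ₀ + n/σ² and mean μ_n = (τ₀μ₀ + (n/σ²)x̄)/τ_n.
Here τ₀ = 1/1176.5 = 0.000850 and τ_data = 11/530.4 = 0.020739, so τ_n = 0.021589.
Rearranging for μ₀: μ₀ = (μ_n·τ_n − τ_data·x̄)/τ₀ = (474.8659·0.021589 − 0.020739·485.5) / 0.000850 = 0.183095/0.000850 ≈ 215.4.

μ₀ = 215.4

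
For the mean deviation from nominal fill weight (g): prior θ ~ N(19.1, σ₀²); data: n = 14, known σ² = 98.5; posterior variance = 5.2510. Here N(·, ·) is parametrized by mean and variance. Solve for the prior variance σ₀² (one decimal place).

σ₀² = 20.7

Posterior precision equals prior precision plus data precision: 1/σ_n² = 1/σ₀² + n/σ².
So 1/σ₀² = 1/5.2510 − 14/98.5 = 0.190440 − 0.142132 = 0.048308.
Hence σ₀² = 1/0.048308 ≈ 20.7.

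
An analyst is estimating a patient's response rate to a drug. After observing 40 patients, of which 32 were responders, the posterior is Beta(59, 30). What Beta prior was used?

Beta is conjugate to the binomial likelihood: posterior = Beta(α+s, β+f).
Subtract the data counts: 59−32=27, 30−8=22.

Beta(27, 22)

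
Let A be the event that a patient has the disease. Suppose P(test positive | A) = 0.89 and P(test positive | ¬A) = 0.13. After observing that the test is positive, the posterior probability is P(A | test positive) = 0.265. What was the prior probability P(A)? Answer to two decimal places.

In odds form, posterior odds = prior odds × likelihood ratio, so prior odds = posterior odds ÷ LR.
Posterior odds = 0.265/(1−0.265) = 0.3605. LR = 0.89/0.13 = 6.8462.
Prior odds = 0.3605/6.8462 = 0.0527, so P(A) = 0.0527/(1+0.0527) ≈ 0.05.

P(A) = 0.05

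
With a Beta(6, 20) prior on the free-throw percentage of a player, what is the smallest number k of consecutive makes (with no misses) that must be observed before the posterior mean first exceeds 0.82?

After k makes and 0 misses the posterior is Beta(6+k, 20), with mean (6+k)/(6+20+k).
Set (6+k)/(26+k) > 0.82 and solve: k > (0.82·26 − 6)/(1 − 0.82) = 85.111.
The smallest integer exceeding 85.111 is 86, and checking k=86: (92)/(112) = 0.8214 > 0.82.

k = 86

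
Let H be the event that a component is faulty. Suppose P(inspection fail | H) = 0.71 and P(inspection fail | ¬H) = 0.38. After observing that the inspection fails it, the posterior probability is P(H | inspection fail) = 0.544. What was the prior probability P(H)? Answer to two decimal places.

Bayes' rule in odds form gives O(H|E) = O(H)·[P(E|H)/P(E|¬H)], hence O(H) = O(H|E)/LR.
Posterior odds = 0.544/(1−0.544) = 1.1930. LR = 0.71/0.38 = 1.8684.
Prior odds = 1.1930/1.8684 = 0.6385, so P(H) = 0.6385/(1+0.6385) ≈ 0.39.

P(H) = 0.39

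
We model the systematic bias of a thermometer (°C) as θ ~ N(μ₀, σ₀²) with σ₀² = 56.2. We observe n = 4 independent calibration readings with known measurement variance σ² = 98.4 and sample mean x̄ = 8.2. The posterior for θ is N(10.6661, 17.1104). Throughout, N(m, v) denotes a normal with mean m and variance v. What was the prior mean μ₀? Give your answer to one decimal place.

With known observation variance, the Normal–Normal posterior has precision τ_n = τ₀ + n/σ² and mean μ_n = (τ₀μ₀ + (n/σ²)x̄)/τ_n.
Here τ₀ = 1/56.2 = 0.017794 and τ_data = 4/98.4 = 0.040650, so τ_n = 0.058444.
Rearranging for μ₀: μ₀ = (μ_n·τ_n − τ_data·x̄)/τ₀ = (10.6661·0.058444 − 0.040650·8.2) / 0.017794 = 0.290040/0.017794 ≈ 16.3.

μ₀ = 16.3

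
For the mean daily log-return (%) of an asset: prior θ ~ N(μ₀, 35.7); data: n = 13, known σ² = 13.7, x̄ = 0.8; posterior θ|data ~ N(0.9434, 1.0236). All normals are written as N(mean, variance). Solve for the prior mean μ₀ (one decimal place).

μ₀ = 5.8

The posterior mean is a precision-weighted average: μ_n = (τ₀μ₀ + τ_data·x̄)/(τ₀+τ_data), with τ₀=1/σ₀² and τ_data=n/σ².
Here τ₀ = 1/35.7 = 0.028011 and τ_data = 13/13.7 = 0.948905, so τ_n = 0.976916.
Rearranging for μ₀: μ₀ = (μ_n·τ_n − τ_data·x̄)/τ₀ = (0.9434·0.976916 − 0.948905·0.8) / 0.028011 = 0.162499/0.028011 ≈ 5.8.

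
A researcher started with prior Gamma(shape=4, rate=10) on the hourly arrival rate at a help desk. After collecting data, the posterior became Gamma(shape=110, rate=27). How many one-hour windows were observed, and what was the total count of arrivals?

A Gamma(α, β) prior (rate parametrization) on a Poisson rate with n observations summing to S gives posterior Gamma(α+S, β+n).
Matching: Σxᵢ = 110 − 4 = 106 and n = 27 − 10 = 17.

n = 17 one-hour windows with total 106 arrivals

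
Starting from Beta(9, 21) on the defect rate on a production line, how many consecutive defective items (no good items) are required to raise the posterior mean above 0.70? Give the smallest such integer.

k = 41

After k defective items and 0 good items the posterior is Beta(9+k, 21), with mean (9+k)/(9+21+k).
Set (9+k)/(30+k) > 0.70 and solve: k > (0.70·30 − 9)/(1 − 0.70) = 40.000.
The smallest integer exceeding 40.000 is 41.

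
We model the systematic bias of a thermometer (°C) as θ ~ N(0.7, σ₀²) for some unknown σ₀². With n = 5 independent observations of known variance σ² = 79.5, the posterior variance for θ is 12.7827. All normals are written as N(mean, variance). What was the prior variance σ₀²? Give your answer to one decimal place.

Posterior precision equals prior precision plus data precision: 1/σ_n² = 1/σ₀² + n/σ².
So 1/σ₀² = 1/12.7827 − 5/79.5 = 0.078231 − 0.062893 = 0.015338.
Hence σ₀² = 1/0.015338 ≈ 65.2.

σ₀² = 65.2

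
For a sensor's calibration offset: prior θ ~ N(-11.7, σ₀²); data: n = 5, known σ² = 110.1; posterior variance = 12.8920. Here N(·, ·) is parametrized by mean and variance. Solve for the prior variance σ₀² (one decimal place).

σ₀² = 31.1

For the Normal–Normal model with known σ², precisions add: τ_n = τ₀ + n/σ².
So 1/σ₀² = 1/12.8920 − 5/110.1 = 0.077567 − 0.045413 = 0.032154.
Hence σ₀² = 1/0.032154 ≈ 31.1.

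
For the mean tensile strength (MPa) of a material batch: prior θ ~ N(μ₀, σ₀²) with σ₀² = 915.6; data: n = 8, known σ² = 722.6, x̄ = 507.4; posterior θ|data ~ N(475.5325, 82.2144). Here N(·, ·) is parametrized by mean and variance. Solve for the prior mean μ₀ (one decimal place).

With known observation variance, the Normal–Normal posterior has precision τ_n = τ₀ + n/σ² and mean μ_n = (τ₀μ₀ + (n/σ²)x̄)/τ_n.
Here τ₀ = 1/915.6 = 0.001092 and τ_data = 8/722.6 = 0.011071, so τ_n = 0.012163.
Rearranging for μ₀: μ₀ = (μ_n·τ_n − τ_data·x̄)/τ₀ = (475.5325·0.012163 − 0.011071·507.4) / 0.001092 = 0.166476/0.001092 ≈ 152.5.

μ₀ = 152.5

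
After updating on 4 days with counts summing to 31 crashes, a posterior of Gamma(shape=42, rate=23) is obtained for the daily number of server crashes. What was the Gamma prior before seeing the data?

Gamma–Poisson conjugacy: posterior shape = α + Σxᵢ, posterior rate = β + n.
So α = 42 − 31 = 11 and β = 23 − 4 = 19.

Gamma(shape=11, rate=19)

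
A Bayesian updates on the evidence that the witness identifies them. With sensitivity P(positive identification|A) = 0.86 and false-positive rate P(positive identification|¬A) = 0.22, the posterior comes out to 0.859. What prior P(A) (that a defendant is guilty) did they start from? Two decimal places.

In odds form, posterior odds = prior odds × likelihood ratio, so prior odds = posterior odds ÷ LR.
Posterior odds = 0.859/(1−0.859) = 6.0922. LR = 0.86/0.22 = 3.9091.
Prior odds = 6.0922/3.9091 = 1.5585, so P(A) = 1.5585/(1+1.5585) ≈ 0.61.

P(A) = 0.61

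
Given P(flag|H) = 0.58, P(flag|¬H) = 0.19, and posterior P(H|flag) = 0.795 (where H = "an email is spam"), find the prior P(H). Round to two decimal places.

P(H) = 0.56

Bayes' rule in odds form gives O(H|E) = O(H)·[P(E|H)/P(E|¬H)], hence O(H) = O(H|E)/LR.
Posterior odds = 0.795/(1−0.795) = 3.8780. LR = 0.58/0.19 = 3.0526.
Prior odds = 3.8780/3.0526 = 1.2704, so P(H) = 1.2704/(1+1.2704) ≈ 0.56.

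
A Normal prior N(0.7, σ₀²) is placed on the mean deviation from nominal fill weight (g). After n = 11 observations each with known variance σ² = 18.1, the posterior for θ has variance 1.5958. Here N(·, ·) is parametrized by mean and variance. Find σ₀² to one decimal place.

For the Normal–Normal model with known σ², precisions add: τ_n = τ₀ + n/σ².
So 1/σ₀² = 1/1.5958 − 11/18.1 = 0.626645 − 0.607735 = 0.018910.
Hence σ₀² = 1/0.018910 ≈ 52.9.

σ₀² = 52.9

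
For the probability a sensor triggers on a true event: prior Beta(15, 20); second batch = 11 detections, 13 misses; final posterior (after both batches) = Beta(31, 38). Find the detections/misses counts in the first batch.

5 detections and 5 misses

Because Beta–binomial updating is additive in the counts, the combined data contributed (α_post−α_prior, β_post−β_prior) successes and failures.
Total across both batches: 31−15=16 detections, 38−20=18 misses.
Subtract the second batch: 16−11=5 detections and 18−13=5 misses.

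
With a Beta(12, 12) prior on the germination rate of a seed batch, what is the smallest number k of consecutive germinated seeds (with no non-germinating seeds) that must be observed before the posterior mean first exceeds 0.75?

After k germinated seeds and 0 non-germinating seeds the posterior is Beta(12+k, 12), with mean (12+k)/(12+12+k).
Set (12+k)/(24+k) > 0.75 and solve: k > (0.75·24 − 12)/(1 − 0.75) = 24.000.
The smallest integer exceeding 24.000 is 25, and checking k=25: (37)/(49) = 0.7551 > 0.75.

k = 25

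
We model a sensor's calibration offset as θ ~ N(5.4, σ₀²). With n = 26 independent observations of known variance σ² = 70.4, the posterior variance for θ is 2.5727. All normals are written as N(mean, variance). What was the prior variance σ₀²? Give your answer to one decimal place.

Posterior precision equals prior precision plus data precision: 1/σ_n² = 1/σ₀² + n/σ².
So 1/σ₀² = 1/2.5727 − 26/70.4 = 0.388697 − 0.369318 = 0.019379.
Hence σ₀² = 1/0.019379 ≈ 51.6.

σ₀² = 51.6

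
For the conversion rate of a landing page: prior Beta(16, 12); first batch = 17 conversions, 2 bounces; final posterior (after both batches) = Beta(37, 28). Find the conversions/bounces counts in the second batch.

4 conversions and 14 bounces

Because Beta–binomial updating is additive in the counts, the combined data contributed (α_post−α_prior, β_post−β_prior) successes and failures.
Total across both batches: 37−16=21 conversions, 28−12=16 bounces.
Subtract the first batch: 21−17=4 conversions and 16−2=14 bounces.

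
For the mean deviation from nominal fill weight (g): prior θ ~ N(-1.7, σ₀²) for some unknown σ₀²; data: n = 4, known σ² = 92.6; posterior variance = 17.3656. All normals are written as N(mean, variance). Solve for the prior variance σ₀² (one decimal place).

For the Normal–Normal model with known σ², precisions add: τ_n = τ₀ + n/σ².
So 1/σ₀² = 1/17.3656 − 4/92.6 = 0.057585 − 0.043197 = 0.014388.
Hence σ₀² = 1/0.014388 ≈ 69.5.

σ₀² = 69.5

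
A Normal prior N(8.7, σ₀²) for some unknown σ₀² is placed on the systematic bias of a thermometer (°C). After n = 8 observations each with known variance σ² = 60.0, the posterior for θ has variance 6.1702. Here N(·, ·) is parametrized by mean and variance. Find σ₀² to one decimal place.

Posterior precision equals prior precision plus data precision: 1/σ_n² = 1/σ₀² + n/σ².
So 1/σ₀² = 1/6.1702 − 8/60.0 = 0.162069 − 0.133333 = 0.028736.
Hence σ₀² = 1/0.028736 ≈ 34.8.

σ₀² = 34.8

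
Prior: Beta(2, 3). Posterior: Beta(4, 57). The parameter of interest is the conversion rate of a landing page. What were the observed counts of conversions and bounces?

2 conversions and 54 bounces

A Beta(a, b) prior with s successes and f failures in binomial data gives a Beta(a+s, b+f) posterior.
So s = 4 − 2 = 2 and f = 57 − 3 = 54.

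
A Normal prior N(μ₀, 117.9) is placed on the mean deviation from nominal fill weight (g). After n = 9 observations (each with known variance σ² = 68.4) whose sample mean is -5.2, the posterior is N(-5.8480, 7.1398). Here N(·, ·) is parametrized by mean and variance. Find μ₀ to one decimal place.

The posterior mean is a precision-weighted average: μ_n = (τ₀μ₀ + τ_data·x̄)/(τ₀+τ_data), with τ₀=1/σ₀² and τ_data=n/σ².
Here τ₀ = 1/117.9 = 0.008482 and τ_data = 9/68.4 = 0.131579, so τ_n = 0.140061.
Rearranging for μ₀: μ₀ = (μ_n·τ_n − τ_data·x̄)/τ₀ = (-5.8480·0.140061 − 0.131579·-5.2) / 0.008482 = -0.134866/0.008482 ≈ -15.9.

μ₀ = -15.9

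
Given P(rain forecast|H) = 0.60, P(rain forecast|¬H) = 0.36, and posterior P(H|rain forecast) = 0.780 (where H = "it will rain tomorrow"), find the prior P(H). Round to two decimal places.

Bayes' rule in odds form gives O(H|E) = O(H)·[P(E|H)/P(E|¬H)], hence O(H) = O(H|E)/LR.
Posterior odds = 0.780/(1−0.780) = 3.5455. LR = 0.60/0.36 = 1.6667.
Prior odds = 3.5455/1.6667 = 2.1273, so P(H) = 2.1273/(1+2.1273) ≈ 0.68.

P(H) = 0.68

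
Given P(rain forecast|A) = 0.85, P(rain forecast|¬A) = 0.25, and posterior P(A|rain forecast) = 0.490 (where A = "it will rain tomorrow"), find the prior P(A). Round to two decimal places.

P(A) = 0.22

In odds form, posterior odds = prior odds × likelihood ratio, so prior odds = posterior odds ÷ LR.
Posterior odds = 0.490/(1−0.490) = 0.9608. LR = 0.85/0.25 = 3.4000.
Prior odds = 0.9608/3.4000 = 0.2826, so P(A) = 0.2826/(1+0.2826) ≈ 0.22.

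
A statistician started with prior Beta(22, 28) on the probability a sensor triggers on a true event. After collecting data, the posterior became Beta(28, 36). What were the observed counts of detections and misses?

A Beta(α, β) prior with s successes and f failures in binomial data gives a Beta(α+s, β+f) posterior.
So s = 28 − 22 = 6 and f = 36 − 28 = 8.

6 detections and 8 misses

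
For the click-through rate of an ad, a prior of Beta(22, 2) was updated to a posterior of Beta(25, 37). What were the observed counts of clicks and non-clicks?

3 clicks and 35 non-clicks

A Beta(α, β) prior with s successes and f failures in binomial data gives a Beta(α+s, β+f) posterior.
Match parameters: s=25−22=3, f=37−2=35.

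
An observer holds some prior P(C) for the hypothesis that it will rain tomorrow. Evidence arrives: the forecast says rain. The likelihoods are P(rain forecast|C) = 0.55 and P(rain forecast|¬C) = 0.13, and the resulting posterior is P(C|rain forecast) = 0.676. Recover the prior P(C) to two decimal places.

Bayes' rule in odds form gives O(C|E) = O(C)·[P(E|C)/P(E|¬C)], hence O(C) = O(C|E)/LR.
Posterior odds = 0.676/(1−0.676) = 2.0864. LR = 0.55/0.13 = 4.2308.
Prior odds = 2.0864/4.2308 = 0.4931, so P(C) = 0.4931/(1+0.4931) ≈ 0.33.

P(C) = 0.33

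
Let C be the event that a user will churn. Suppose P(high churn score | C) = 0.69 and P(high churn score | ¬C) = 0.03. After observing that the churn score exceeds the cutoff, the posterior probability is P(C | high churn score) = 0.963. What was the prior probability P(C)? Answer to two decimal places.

In odds form, posterior odds = prior odds × likelihood ratio, so prior odds = posterior odds ÷ LR.
Posterior odds = 0.963/(1−0.963) = 26.0270. LR = 0.69/0.03 = 23.0000.
Prior odds = 26.0270/23.0000 = 1.1316, so P(C) = 1.1316/(1+1.1316) ≈ 0.53.

P(C) = 0.53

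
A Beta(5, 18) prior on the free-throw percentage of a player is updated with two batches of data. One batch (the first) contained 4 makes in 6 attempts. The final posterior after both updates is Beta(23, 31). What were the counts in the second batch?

Because Beta–binomial updating is additive in the counts, the combined data contributed (α_post−α_prior, β_post−β_prior) successes and failures.
Total across both batches: 23−5=18 makes, 31−18=13 misses.
Subtract the first batch: 18−4=14 makes and 13−2=11 misses.

14 makes and 11 misses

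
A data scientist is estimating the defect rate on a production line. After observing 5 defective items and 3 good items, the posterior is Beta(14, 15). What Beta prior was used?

Under Beta–binomial conjugacy the posterior parameters are (a+s, b+f).
Subtract the data counts: 14−5=9, 15−3=12.

Beta(9, 12)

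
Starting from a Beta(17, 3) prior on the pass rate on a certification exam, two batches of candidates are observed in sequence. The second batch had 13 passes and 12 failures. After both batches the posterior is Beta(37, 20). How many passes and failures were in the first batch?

Because Beta–binomial updating is additive in the counts, the combined data contributed (α_post−α_prior, β_post−β_prior) successes and failures.
Total across both batches: 37−17=20 passes, 20−3=17 failures.
Subtract the second batch: 20−13=7 passes and 17−12=5 failures.

7 passes and 5 failures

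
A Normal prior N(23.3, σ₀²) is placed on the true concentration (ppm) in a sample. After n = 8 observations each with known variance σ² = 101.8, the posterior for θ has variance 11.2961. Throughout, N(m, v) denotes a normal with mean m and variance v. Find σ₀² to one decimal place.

σ₀² = 100.6

Posterior precision equals prior precision plus data precision: 1/σ_n² = 1/σ₀² + n/σ².
So 1/σ₀² = 1/11.2961 − 8/101.8 = 0.088526 − 0.078585 = 0.009941.
Hence σ₀² = 1/0.009941 ≈ 100.6.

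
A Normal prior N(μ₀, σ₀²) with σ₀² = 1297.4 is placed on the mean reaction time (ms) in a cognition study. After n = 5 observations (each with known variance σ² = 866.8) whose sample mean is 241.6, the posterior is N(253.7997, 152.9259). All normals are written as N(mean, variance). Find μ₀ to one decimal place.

The posterior mean is a precision-weighted average: μ_n = (τ₀μ₀ + τ_data·x̄)/(τ₀+τ_data), with τ₀=1/σ₀² and τ_data=n/σ².
Here τ₀ = 1/1297.4 = 0.000771 and τ_data = 5/866.8 = 0.005768, so τ_n = 0.006539.
Rearranging for μ₀: μ₀ = (μ_n·τ_n − τ_data·x̄)/τ₀ = (253.7997·0.006539 − 0.005768·241.6) / 0.000771 = 0.266047/0.000771 ≈ 345.1.

μ₀ = 345.1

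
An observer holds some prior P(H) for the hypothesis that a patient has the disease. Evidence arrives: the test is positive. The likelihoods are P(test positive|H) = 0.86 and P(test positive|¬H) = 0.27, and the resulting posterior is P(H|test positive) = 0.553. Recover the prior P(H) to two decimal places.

In odds form, posterior odds = prior odds × likelihood ratio, so prior odds = posterior odds ÷ LR.
Posterior odds = 0.553/(1−0.553) = 1.2371. LR = 0.86/0.27 = 3.1852.
Prior odds = 1.2371/3.1852 = 0.3884, so P(H) = 0.3884/(1+0.3884) ≈ 0.28.

P(H) = 0.28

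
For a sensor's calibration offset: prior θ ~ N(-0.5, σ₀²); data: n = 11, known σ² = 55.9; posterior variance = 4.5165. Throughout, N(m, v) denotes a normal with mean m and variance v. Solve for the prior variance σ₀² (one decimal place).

For the Normal–Normal model with known σ², precisions add: τ_n = τ₀ + n/σ².
So 1/σ₀² = 1/4.5165 − 11/55.9 = 0.221410 − 0.196780 = 0.024630.
Hence σ₀² = 1/0.024630 ≈ 40.6.

σ₀² = 40.6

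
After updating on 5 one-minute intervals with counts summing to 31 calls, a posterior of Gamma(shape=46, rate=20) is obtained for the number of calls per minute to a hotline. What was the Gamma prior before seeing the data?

A Gamma(α, β) prior (rate parametrization) on a Poisson rate with n observations summing to S gives posterior Gamma(α+S, β+n).
So α = 46 − 31 = 15 and β = 20 − 5 = 15.

Gamma(shape=15, rate=15)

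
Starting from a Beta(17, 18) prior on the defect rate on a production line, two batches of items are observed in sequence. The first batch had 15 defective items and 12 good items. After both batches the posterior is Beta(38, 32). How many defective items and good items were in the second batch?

6 defective items and 2 good items

Sequential conjugate updates are equivalent to a single update on the pooled data, so total successes = posterior α − prior α and total failures = posterior β − prior β.
Total across both batches: 38−17=21 defective items, 32−18=14 good items.
Subtract the first batch: 21−15=6 defective items and 14−12=2 good items.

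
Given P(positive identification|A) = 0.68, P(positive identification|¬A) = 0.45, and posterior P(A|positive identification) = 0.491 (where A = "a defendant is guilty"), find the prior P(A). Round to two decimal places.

P(A) = 0.39

In odds form, posterior odds = prior odds × likelihood ratio, so prior odds = posterior odds ÷ LR.
Posterior odds = 0.491/(1−0.491) = 0.9646. LR = 0.68/0.45 = 1.5111.
Prior odds = 0.9646/1.5111 = 0.6383, so P(A) = 0.6383/(1+0.6383) ≈ 0.39.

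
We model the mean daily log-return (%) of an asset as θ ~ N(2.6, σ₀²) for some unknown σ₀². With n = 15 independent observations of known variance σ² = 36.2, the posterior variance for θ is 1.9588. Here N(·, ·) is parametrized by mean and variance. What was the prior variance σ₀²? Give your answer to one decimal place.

Posterior precision equals prior precision plus data precision: 1/σ_n² = 1/σ₀² + n/σ².
So 1/σ₀² = 1/1.9588 − 15/36.2 = 0.510517 − 0.414365 = 0.096152.
Hence σ₀² = 1/0.096152 ≈ 10.4.

σ₀² = 10.4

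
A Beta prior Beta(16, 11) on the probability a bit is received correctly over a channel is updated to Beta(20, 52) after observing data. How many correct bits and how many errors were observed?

4 correct bits and 41 errors

Beta is conjugate to the binomial likelihood: posterior = Beta(a+s, b+f).
Match parameters: s=20−16=4, f=52−11=41.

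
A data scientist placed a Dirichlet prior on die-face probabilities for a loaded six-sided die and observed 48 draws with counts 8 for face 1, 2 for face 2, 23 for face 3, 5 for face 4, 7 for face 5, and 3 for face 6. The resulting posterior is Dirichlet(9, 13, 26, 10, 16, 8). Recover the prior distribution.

For a Dirichlet(α) prior with multinomial counts c, the posterior is Dirichlet(α + c) componentwise.
Subtract each count from the matching posterior parameter: 9−8=1, 13−2=11, 26−23=3, 10−5=5, 16−7=9, 8−3=5.

Dirichlet(1, 11, 3, 5, 9, 5)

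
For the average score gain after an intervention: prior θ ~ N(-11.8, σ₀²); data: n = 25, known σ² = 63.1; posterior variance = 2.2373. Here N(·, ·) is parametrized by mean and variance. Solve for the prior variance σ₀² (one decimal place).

σ₀² = 19.7

Posterior precision equals prior precision plus data precision: 1/σ_n² = 1/σ₀² + n/σ².
So 1/σ₀² = 1/2.2373 − 25/63.1 = 0.446967 − 0.396197 = 0.050770.
Hence σ₀² = 1/0.050770 ≈ 19.7.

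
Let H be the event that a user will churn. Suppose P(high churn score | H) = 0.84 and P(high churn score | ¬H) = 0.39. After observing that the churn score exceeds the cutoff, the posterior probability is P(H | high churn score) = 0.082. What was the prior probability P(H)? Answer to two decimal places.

P(H) = 0.04

In odds form, posterior odds = prior odds × likelihood ratio, so prior odds = posterior odds ÷ LR.
Posterior odds = 0.082/(1−0.082) = 0.0893. LR = 0.84/0.39 = 2.1538.
Prior odds = 0.0893/2.1538 = 0.0415, so P(H) = 0.0415/(1+0.0415) ≈ 0.04.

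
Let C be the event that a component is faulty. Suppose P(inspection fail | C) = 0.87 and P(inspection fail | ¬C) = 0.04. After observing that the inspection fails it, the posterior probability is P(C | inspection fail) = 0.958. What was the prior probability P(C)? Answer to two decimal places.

Bayes' rule in odds form gives O(C|E) = O(C)·[P(E|C)/P(E|¬C)], hence O(C) = O(C|E)/LR.
Posterior odds = 0.958/(1−0.958) = 22.8095. LR = 0.87/0.04 = 21.7500.
Prior odds = 22.8095/21.7500 = 1.0487, so P(C) = 1.0487/(1+1.0487) ≈ 0.51.

P(C) = 0.51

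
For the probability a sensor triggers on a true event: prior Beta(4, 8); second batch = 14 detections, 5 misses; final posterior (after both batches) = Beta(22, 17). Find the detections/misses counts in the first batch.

4 detections and 4 misses

Sequential conjugate updates are equivalent to a single update on the pooled data, so total successes = posterior α − prior α and total failures = posterior β − prior β.
Total across both batches: 22−4=18 detections, 17−8=9 misses.
Subtract the second batch: 18−14=4 detections and 9−5=4 misses.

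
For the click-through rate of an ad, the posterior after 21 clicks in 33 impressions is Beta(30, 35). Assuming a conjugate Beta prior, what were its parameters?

Beta(9, 23)

Under Beta–binomial conjugacy the posterior parameters are (a+s, b+f).
So a = 30 − 21 = 9 and b = 35 − 12 = 23.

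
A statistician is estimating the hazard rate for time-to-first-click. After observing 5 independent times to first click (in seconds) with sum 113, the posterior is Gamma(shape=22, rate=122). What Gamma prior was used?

Gamma(shape=17, rate=9)

For an exponential likelihood with a Gamma(α, β) prior on the rate, n observations with total T give posterior Gamma(α+n, β+T).
So α = 22 − 5 = 17 and β = 122 − 113 = 9.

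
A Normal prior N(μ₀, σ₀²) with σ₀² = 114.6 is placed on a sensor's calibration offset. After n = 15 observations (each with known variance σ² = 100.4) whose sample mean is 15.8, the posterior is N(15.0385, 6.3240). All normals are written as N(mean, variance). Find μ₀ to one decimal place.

μ₀ = 2.0

The posterior mean is a precision-weighted average: μ_n = (τ₀μ₀ + τ_data·x̄)/(τ₀+τ_data), with τ₀=1/σ₀² and τ_data=n/σ².
Here τ₀ = 1/114.6 = 0.008726 and τ_data = 15/100.4 = 0.149402, so τ_n = 0.158128.
Rearranging for μ₀: μ₀ = (μ_n·τ_n − τ_data·x̄)/τ₀ = (15.0385·0.158128 − 0.149402·15.8) / 0.008726 = 0.017456/0.008726 ≈ 2.0.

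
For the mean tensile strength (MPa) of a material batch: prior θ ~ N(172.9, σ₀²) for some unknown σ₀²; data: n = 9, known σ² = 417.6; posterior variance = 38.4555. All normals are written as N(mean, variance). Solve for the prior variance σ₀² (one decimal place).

Posterior precision equals prior precision plus data precision: 1/σ_n² = 1/σ₀² + n/σ².
So 1/σ₀² = 1/38.4555 − 9/417.6 = 0.026004 − 0.021552 = 0.004452.
Hence σ₀² = 1/0.004452 ≈ 224.6.

σ₀² = 224.6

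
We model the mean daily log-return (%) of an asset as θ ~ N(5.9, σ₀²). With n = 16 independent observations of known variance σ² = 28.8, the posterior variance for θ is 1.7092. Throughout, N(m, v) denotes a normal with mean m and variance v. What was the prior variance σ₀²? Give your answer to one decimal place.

σ₀² = 33.9

Posterior precision equals prior precision plus data precision: 1/σ_n² = 1/σ₀² + n/σ².
So 1/σ₀² = 1/1.7092 − 16/28.8 = 0.585069 − 0.555556 = 0.029513.
Hence σ₀² = 1/0.029513 ≈ 33.9.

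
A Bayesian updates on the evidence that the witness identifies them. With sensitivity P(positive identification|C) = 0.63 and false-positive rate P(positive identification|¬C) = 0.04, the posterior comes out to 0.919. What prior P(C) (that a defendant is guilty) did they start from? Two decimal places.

P(C) = 0.42

In odds form, posterior odds = prior odds × likelihood ratio, so prior odds = posterior odds ÷ LR.
Posterior odds = 0.919/(1−0.919) = 11.3457. LR = 0.63/0.04 = 15.7500.
Prior odds = 11.3457/15.7500 = 0.7204, so P(C) = 0.7204/(1+0.7204) ≈ 0.42.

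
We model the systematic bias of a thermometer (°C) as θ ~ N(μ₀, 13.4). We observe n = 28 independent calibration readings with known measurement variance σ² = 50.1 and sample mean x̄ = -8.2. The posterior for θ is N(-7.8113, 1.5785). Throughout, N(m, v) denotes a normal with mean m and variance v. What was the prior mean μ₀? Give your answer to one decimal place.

μ₀ = -4.9

The posterior mean is a precision-weighted average: μ_n = (τ₀μ₀ + τ_data·x̄)/(τ₀+τ_data), with τ₀=1/σ₀² and τ_data=n/σ².
Here τ₀ = 1/13.4 = 0.074627 and τ_data = 28/50.1 = 0.558882, so τ_n = 0.633509.
Rearranging for μ₀: μ₀ = (μ_n·τ_n − τ_data·x̄)/τ₀ = (-7.8113·0.633509 − 0.558882·-8.2) / 0.074627 = -0.365696/0.074627 ≈ -4.9.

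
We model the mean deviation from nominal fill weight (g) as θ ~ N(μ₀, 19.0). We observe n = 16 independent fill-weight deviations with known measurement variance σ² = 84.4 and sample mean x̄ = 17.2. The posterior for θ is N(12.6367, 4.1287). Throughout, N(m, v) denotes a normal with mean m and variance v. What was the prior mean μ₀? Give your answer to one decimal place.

μ₀ = -3.8

With known observation variance, the Normal–Normal posterior has precision τ_n = τ₀ + n/σ² and mean μ_n = (τ₀μ₀ + (n/σ²)x̄)/τ_n.
Here τ₀ = 1/19.0 = 0.052632 and τ_data = 16/84.4 = 0.189573, so τ_n = 0.242205.
Rearranging for μ₀: μ₀ = (μ_n·τ_n − τ_data·x̄)/τ₀ = (12.6367·0.242205 − 0.189573·17.2) / 0.052632 = -0.199984/0.052632 ≈ -3.8.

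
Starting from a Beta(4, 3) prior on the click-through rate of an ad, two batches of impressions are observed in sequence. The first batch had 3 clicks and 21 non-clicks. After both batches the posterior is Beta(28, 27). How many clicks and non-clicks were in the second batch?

Because Beta–binomial updating is additive in the counts, the combined data contributed (α_post−α_prior, β_post−β_prior) successes and failures.
Total across both batches: 28−4=24 clicks, 27−3=24 non-clicks.
Subtract the first batch: 24−3=21 clicks and 24−21=3 non-clicks.

21 clicks and 3 non-clicks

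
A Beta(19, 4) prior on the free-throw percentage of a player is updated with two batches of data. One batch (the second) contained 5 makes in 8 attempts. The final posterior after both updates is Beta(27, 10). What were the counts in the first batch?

3 makes and 3 misses

Sequential conjugate updates are equivalent to a single update on the pooled data, so total successes = posterior α − prior α and total failures = posterior β − prior β.
Total across both batches: 27−19=8 makes, 10−4=6 misses.
Subtract the second batch: 8−5=3 makes and 6−3=3 misses.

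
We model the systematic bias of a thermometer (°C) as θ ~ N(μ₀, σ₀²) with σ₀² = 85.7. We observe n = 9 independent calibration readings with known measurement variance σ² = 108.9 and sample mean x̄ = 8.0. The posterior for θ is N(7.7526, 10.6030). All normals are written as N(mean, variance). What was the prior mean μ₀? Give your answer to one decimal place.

μ₀ = 6.0

With known observation variance, the Normal–Normal posterior has precision τ_n = τ₀ + n/σ² and mean μ_n = (τ₀μ₀ + (n/σ²)x̄)/τ_n.
Here τ₀ = 1/85.7 = 0.011669 and τ_data = 9/108.9 = 0.082645, so τ_n = 0.094314.
Rearranging for μ₀: μ₀ = (μ_n·τ_n − τ_data·x̄)/τ₀ = (7.7526·0.094314 − 0.082645·8.0) / 0.011669 = 0.070019/0.011669 ≈ 6.0.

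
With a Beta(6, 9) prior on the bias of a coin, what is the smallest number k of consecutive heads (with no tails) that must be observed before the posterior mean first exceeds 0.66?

After k heads and 0 tails the posterior is Beta(6+k, 9), with mean (6+k)/(6+9+k).
Set (6+k)/(15+k) > 0.66 and solve: k > (0.66·15 − 6)/(1 − 0.66) = 11.471.
The smallest integer exceeding 11.471 is 12, and checking k=12: (18)/(27) = 0.6667 > 0.66.

k = 12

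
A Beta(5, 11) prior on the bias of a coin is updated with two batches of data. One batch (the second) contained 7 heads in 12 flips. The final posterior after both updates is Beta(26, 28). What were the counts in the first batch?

14 heads and 12 tails

Sequential conjugate updates are equivalent to a single update on the pooled data, so total successes = posterior α − prior α and total failures = posterior β − prior β.
Total across both batches: 26−5=21 heads, 28−11=17 tails.
Subtract the second batch: 21−7=14 heads and 17−5=12 tails.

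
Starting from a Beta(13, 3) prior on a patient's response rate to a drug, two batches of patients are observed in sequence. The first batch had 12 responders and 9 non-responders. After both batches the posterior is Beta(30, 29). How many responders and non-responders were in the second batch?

5 responders and 17 non-responders

Sequential conjugate updates are equivalent to a single update on the pooled data, so total successes = posterior α − prior α and total failures = posterior β − prior β.
Total across both batches: 30−13=17 responders, 29−3=26 non-responders.
Subtract the first batch: 17−12=5 responders and 26−9=17 non-responders.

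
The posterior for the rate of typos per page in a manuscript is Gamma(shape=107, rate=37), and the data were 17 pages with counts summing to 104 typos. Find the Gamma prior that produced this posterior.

Gamma(shape=3, rate=20)

A Gamma(α, β) prior (rate parametrization) on a Poisson rate with n observations summing to S gives posterior Gamma(α+S, β+n).
So α = 107 − 104 = 3 and β = 37 − 17 = 20.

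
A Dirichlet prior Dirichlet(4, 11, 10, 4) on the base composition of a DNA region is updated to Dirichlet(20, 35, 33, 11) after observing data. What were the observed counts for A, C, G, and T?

For a Dirichlet(α) prior with multinomial counts c, the posterior is Dirichlet(α + c) componentwise.
Counts are posterior − prior componentwise: 20−4=16, 35−11=24, 33−10=23, 11−4=7.

counts (16, 24, 23, 7)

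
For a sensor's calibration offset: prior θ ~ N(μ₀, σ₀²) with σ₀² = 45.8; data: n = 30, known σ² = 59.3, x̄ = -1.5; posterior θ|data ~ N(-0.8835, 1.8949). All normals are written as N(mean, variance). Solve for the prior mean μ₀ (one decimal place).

μ₀ = 13.4

The posterior mean is a precision-weighted average: μ_n = (τ₀μ₀ + τ_data·x̄)/(τ₀+τ_data), with τ₀=1/σ₀² and τ_data=n/σ².
Here τ₀ = 1/45.8 = 0.021834 and τ_data = 30/59.3 = 0.505902, so τ_n = 0.527736.
Rearranging for μ₀: μ₀ = (μ_n·τ_n − τ_data·x̄)/τ₀ = (-0.8835·0.527736 − 0.505902·-1.5) / 0.021834 = 0.292598/0.021834 ≈ 13.4.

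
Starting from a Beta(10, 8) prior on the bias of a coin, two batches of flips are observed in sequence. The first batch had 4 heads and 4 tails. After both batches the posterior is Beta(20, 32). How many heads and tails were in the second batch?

6 heads and 20 tails

Because Beta–binomial updating is additive in the counts, the combined data contributed (α_post−α_prior, β_post−β_prior) successes and failures.
Total across both batches: 20−10=10 heads, 32−8=24 tails.
Subtract the first batch: 10−4=6 heads and 24−4=20 tails.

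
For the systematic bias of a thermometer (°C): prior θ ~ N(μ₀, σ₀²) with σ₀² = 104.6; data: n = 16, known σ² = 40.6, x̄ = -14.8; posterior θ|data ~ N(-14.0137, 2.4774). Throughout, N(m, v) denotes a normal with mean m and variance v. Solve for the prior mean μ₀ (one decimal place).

The posterior mean is a precision-weighted average: μ_n = (τ₀μ₀ + τ_data·x̄)/(τ₀+τ_data), with τ₀=1/σ₀² and τ_data=n/σ².
Here τ₀ = 1/104.6 = 0.009560 and τ_data = 16/40.6 = 0.394089, so τ_n = 0.403649.
Rearranging for μ₀: μ₀ = (μ_n·τ_n − τ_data·x̄)/τ₀ = (-14.0137·0.403649 − 0.394089·-14.8) / 0.009560 = 0.175901/0.009560 ≈ 18.4.

μ₀ = 18.4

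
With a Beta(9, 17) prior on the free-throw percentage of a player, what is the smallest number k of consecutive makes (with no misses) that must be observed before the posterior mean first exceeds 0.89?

k = 129

After k makes and 0 misses the posterior is Beta(9+k, 17), with mean (9+k)/(9+17+k).
Set (9+k)/(26+k) > 0.89 and solve: k > (0.89·26 − 9)/(1 − 0.89) = 128.545.
The smallest integer exceeding 128.545 is 129.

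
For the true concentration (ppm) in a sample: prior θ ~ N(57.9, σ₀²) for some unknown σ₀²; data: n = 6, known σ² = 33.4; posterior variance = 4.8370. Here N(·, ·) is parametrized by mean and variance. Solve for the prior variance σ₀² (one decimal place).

σ₀² = 36.9

For the Normal–Normal model with known σ², precisions add: τ_n = τ₀ + n/σ².
So 1/σ₀² = 1/4.8370 − 6/33.4 = 0.206740 − 0.179641 = 0.027099.
Hence σ₀² = 1/0.027099 ≈ 36.9.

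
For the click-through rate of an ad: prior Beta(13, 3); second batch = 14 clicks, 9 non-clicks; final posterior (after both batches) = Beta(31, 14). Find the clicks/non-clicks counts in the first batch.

4 clicks and 2 non-clicks

Because Beta–binomial updating is additive in the counts, the combined data contributed (α_post−α_prior, β_post−β_prior) successes and failures.
Total across both batches: 31−13=18 clicks, 14−3=11 non-clicks.
Subtract the second batch: 18−14=4 clicks and 11−9=2 non-clicks.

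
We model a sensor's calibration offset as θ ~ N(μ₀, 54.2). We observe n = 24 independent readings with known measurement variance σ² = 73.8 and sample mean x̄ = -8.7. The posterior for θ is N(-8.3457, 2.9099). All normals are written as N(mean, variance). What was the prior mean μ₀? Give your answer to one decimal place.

The posterior mean is a precision-weighted average: μ_n = (τ₀μ₀ + τ_data·x̄)/(τ₀+τ_data), with τ₀=1/σ₀² and τ_data=n/σ².
Here τ₀ = 1/54.2 = 0.018450 and τ_data = 24/73.8 = 0.325203, so τ_n = 0.343653.
Rearranging for μ₀: μ₀ = (μ_n·τ_n − τ_data·x̄)/τ₀ = (-8.3457·0.343653 − 0.325203·-8.7) / 0.018450 = -0.038759/0.018450 ≈ -2.1.

μ₀ = -2.1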